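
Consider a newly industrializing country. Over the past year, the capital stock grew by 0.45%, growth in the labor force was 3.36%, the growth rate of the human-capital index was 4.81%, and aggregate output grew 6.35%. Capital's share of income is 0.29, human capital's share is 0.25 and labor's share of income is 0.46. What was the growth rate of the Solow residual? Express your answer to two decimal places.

3.47%

Labor's share = 1 − 0.29 − 0.25 = 0.46.
The capital stock: 0.29 × 0.45 = 0.1305 pp.
The human-capital index: 0.25 × 4.81 = 1.2025 pp.
The labor force: 0.46 × 3.36 = 1.5456 pp.
TFP growth = 6.35 − 2.8786 = 3.4714%.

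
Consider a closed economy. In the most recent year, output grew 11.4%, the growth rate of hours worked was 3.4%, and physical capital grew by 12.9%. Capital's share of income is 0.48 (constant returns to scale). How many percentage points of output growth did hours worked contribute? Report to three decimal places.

Labor's share = 1 − 0.48 = 0.52.
Contribution = share × growth = 0.52 × 3.4 = 1.768 pp.

1.768 pp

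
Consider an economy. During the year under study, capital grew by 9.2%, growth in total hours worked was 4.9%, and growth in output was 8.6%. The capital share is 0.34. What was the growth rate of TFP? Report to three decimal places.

2.238%

Labor's share = 1 − 0.34 = 0.66.
Capital: 0.34 × 9.2 = 3.128 pp.
Total hours worked: 0.66 × 4.9 = 3.234 pp.
TFP growth = 8.6 − 6.362 = 2.238%.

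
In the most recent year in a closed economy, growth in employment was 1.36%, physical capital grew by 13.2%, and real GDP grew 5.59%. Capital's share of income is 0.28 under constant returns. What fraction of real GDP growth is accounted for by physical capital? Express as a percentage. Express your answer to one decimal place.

Physical capital contributed 0.28 × 13.2 = 3.696 pp.
Share of growth = 3.696 / 5.59 × 100 = 66.118%.

Physical capital accounted for 66.1% of growth.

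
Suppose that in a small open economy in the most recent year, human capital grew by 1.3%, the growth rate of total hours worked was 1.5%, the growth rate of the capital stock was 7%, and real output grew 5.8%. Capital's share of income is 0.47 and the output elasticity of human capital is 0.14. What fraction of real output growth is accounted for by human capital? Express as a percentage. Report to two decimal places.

Human capital contributed 0.14 × 1.3 = 0.182 pp.
Share of growth = 0.182 / 5.8 × 100 = 3.1379%.

3.14%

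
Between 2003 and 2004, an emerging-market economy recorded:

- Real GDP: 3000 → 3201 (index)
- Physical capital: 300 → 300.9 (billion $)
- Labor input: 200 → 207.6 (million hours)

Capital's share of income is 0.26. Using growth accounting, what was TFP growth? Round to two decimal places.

Real GDP growth = (3201 − 3000) / 3000 = 6.7%.
Physical capital growth = (300.9 − 300) / 300 = 0.3%.
Labor input growth = (207.6 − 200) / 200 = 3.8%.
Labor's share = 1 − 0.26 = 0.74.
Physical capital: 0.26 × 0.3 = 0.078 pp.
Labor input: 0.74 × 3.8 = 2.812 pp.
TFP growth = 6.7 − 2.89 = 3.81%.

3.81%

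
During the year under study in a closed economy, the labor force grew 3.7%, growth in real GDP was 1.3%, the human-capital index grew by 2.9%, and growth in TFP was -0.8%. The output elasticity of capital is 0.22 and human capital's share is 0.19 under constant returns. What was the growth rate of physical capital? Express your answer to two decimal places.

-2.88%

Labor's share = 1 − 0.22 − 0.19 = 0.59.
gY = gA + 0.19×2.9 + 0.59×3.7 + 0.22×g.
0.22×g = 1.3 + 0.8 − 2.734 = -0.634.
g = -0.634 / 0.22 = -2.8818%.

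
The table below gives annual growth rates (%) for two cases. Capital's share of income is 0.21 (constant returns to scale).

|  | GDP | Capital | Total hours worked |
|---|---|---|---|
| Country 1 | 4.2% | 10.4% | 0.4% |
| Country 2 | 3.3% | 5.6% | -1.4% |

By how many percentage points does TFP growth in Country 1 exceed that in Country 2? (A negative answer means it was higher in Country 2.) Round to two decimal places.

-1.53 percentage points

Labor's share = 1 − 0.21 = 0.79.
Country 1: TFP = 4.2 − 2.184 − 0.316 = 1.7%.
Country 2: TFP = 3.3 − 1.176 + 1.106 = 3.23%.
Difference = 1.7 − (3.23) = -1.53 pp.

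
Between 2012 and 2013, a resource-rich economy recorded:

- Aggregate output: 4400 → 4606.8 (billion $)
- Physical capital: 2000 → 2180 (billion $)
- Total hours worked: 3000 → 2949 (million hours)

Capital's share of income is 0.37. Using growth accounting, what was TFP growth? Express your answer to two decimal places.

TFP grew 2.44%.

Aggregate output growth = (4606.8 − 4400) / 4400 = 4.7%.
Physical capital growth = (2180 − 2000) / 2000 = 9%.
Total hours worked growth = (2949 − 3000) / 3000 = -1.7%.
Labor's share = 1 − 0.37 = 0.63.
Physical capital: 0.37 × 9 = 3.33 pp.
Total hours worked: 0.63 × (-1.7) = -1.071 pp.
TFP growth = 4.7 − 2.259 = 2.441%.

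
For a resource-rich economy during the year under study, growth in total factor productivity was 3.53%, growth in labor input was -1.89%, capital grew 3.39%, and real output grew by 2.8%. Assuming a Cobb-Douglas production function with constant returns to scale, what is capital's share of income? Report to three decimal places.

α = 0.220

gY = gA + α·gK + (1−α)·gL, so gY − gA − gL = α(gK − gL).
2.8 − 3.53 + 1.89 = α × (3.39 − (-1.89)).
1.16 = 5.28 α, so α = 0.2197.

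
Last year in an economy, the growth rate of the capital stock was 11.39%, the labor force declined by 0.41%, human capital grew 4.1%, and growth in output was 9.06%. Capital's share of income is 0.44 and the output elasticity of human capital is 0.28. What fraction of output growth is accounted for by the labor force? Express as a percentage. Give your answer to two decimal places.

Labor's share = 1 − 0.44 − 0.28 = 0.28.
The labor force contributed 0.28 × (-0.41) = -0.1148 pp.
Share of growth = -0.1148 / 9.06 × 100 = -1.2671%.

-1.27%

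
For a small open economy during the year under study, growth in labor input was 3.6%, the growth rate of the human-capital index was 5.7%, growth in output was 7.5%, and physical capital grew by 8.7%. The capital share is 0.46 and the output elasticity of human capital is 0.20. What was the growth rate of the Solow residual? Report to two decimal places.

Labor's share = 1 − 0.46 − 0.2 = 0.34.
Physical capital: 0.46 × 8.7 = 4.002 pp.
The human-capital index: 0.2 × 5.7 = 1.14 pp.
Labor input: 0.34 × 3.6 = 1.224 pp.
TFP growth = 7.5 − 6.366 = 1.134%.

The Solow residual growth was 1.13%.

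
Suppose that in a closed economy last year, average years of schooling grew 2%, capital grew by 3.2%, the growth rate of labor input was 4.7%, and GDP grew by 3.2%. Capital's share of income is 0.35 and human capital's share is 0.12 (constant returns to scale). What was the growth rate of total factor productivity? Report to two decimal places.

Labor's share = 1 − 0.35 − 0.12 = 0.53.
Capital: 0.35 × 3.2 = 1.12 pp.
Average years of schooling: 0.12 × 2 = 0.24 pp.
Labor input: 0.53 × 4.7 = 2.491 pp.
TFP growth = 3.2 − 3.851 = -0.651%.

-0.65%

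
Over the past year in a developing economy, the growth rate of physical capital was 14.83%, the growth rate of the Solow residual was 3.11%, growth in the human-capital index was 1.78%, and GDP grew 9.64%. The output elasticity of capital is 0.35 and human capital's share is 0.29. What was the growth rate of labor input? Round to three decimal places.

Labor's share = 1 − 0.35 − 0.29 = 0.36.
gY = gA + 0.35×14.83 + 0.29×1.78 + 0.36×g.
0.36×g = 9.64 − 3.11 − 5.7067 = 0.8233.
g = 0.8233 / 0.36 = 2.28694%.

Labor input grew 2.287%.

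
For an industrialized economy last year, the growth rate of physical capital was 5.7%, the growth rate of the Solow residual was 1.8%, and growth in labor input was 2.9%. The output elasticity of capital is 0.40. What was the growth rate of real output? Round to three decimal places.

5.820%

Labor's share = 1 − 0.4 = 0.6.
Physical capital: 0.4 × 5.7 = 2.28 pp.
Labor input: 0.6 × 2.9 = 1.74 pp.
Output growth = 1.8 + 4.02 = 5.82%.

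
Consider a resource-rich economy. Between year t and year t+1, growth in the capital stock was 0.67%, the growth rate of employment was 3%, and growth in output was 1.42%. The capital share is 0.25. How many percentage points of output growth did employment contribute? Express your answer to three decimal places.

Labor's share = 1 − 0.25 = 0.75.
Contribution = share × growth = 0.75 × 3 = 2.25 pp.

2.250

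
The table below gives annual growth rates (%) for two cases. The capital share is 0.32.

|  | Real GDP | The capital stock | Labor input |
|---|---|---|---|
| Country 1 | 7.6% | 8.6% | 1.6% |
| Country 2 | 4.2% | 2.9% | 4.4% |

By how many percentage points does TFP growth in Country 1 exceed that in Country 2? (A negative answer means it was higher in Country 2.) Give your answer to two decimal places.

3.48 percentage points

Labor's share = 1 − 0.32 = 0.68.
Country 1: TFP = 7.6 − 2.752 − 1.088 = 3.76%.
Country 2: TFP = 4.2 − 0.928 − 2.992 = 0.28%.
Difference = 3.76 − (0.28) = 3.48 pp.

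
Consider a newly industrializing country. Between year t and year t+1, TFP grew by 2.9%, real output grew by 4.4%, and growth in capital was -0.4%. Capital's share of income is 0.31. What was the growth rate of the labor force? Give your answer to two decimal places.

Labor's share = 1 − 0.31 = 0.69.
gY = gA + 0.31×(-0.4) + 0.69×g.
0.69×g = 4.4 − 2.9 + 0.124 = 1.624.
g = 1.624 / 0.69 = 2.3536%.

2.35%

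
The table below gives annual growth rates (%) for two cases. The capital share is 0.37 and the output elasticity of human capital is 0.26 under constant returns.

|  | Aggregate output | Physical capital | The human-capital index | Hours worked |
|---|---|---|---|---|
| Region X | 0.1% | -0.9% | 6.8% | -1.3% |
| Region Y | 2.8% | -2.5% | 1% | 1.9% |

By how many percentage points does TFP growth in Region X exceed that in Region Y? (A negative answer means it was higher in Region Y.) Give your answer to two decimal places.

Labor's share = 1 − 0.37 − 0.26 = 0.37.
Region X: TFP = 0.1 + 0.333 − 1.768 + 0.481 = -0.854%.
Region Y: TFP = 2.8 + 0.925 − 0.26 − 0.703 = 2.762%.
Difference = -0.854 − (2.762) = -3.616 pp.

-3.62 percentage points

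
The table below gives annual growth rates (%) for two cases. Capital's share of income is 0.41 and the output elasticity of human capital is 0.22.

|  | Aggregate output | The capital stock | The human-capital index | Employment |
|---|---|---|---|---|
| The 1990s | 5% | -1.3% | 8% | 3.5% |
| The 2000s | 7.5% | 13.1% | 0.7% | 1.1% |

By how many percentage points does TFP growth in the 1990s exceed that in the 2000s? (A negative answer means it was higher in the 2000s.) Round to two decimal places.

Labor's share = 1 − 0.41 − 0.22 = 0.37.
The 1990s: TFP = 5 + 0.533 − 1.76 − 1.295 = 2.478%.
The 2000s: TFP = 7.5 − 5.371 − 0.154 − 0.407 = 1.568%.
Difference = 2.478 − (1.568) = 0.91 pp.

0.91 percentage points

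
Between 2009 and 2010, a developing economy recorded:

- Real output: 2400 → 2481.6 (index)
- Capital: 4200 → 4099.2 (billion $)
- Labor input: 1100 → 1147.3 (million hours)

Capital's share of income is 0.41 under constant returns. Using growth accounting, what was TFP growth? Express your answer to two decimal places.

TFP grew 1.85%.

Real output growth = (2481.6 − 2400) / 2400 = 3.4%.
Capital growth = (4099.2 − 4200) / 4200 = -2.4%.
Labor input growth = (1147.3 − 1100) / 1100 = 4.3%.
Labor's share = 1 − 0.41 = 0.59.
Capital: 0.41 × (-2.4) = -0.984 pp.
Labor input: 0.59 × 4.3 = 2.537 pp.
TFP growth = 3.4 − 1.553 = 1.847%.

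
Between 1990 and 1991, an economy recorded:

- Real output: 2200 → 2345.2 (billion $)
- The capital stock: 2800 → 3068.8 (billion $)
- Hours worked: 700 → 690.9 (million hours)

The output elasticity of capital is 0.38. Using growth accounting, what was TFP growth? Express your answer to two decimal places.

Real output growth = (2345.2 − 2200) / 2200 = 6.6%.
The capital stock growth = (3068.8 − 2800) / 2800 = 9.6%.
Hours worked growth = (690.9 − 700) / 700 = -1.3%.
Labor's share = 1 − 0.38 = 0.62.
The capital stock: 0.38 × 9.6 = 3.648 pp.
Hours worked: 0.62 × (-1.3) = -0.806 pp.
TFP growth = 6.6 − 2.842 = 3.758%.

3.76%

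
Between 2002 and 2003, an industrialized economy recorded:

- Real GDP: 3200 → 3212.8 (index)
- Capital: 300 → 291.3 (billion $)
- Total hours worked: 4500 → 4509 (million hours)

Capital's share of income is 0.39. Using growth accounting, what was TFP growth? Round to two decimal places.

Real GDP growth = (3212.8 − 3200) / 3200 = 0.4%.
Capital growth = (291.3 − 300) / 300 = -2.9%.
Total hours worked growth = (4509 − 4500) / 4500 = 0.2%.
Labor's share = 1 − 0.39 = 0.61.
Capital: 0.39 × (-2.9) = -1.131 pp.
Total hours worked: 0.61 × 0.2 = 0.122 pp.
TFP growth = 0.4 + 1.009 = 1.409%.

TFP growth was 1.41%.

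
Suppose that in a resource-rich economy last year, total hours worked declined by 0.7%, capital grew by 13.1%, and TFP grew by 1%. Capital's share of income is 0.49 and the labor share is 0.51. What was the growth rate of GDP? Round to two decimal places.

Labor's share = 1 − 0.49 = 0.51.
Capital: 0.49 × 13.1 = 6.419 pp.
Total hours worked: 0.51 × (-0.7) = -0.357 pp.
Output growth = 1 + 6.062 = 7.062%.

GDP grew 7.06%.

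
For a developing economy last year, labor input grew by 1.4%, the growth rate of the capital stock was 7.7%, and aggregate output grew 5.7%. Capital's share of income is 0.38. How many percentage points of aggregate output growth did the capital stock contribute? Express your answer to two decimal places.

2.93 percentage points

Contribution = share × growth = 0.38 × 7.7 = 2.926 pp.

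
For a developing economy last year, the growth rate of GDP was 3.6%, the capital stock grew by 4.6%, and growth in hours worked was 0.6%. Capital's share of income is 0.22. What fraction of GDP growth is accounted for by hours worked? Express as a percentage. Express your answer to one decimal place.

Hours worked accounted for 13.0% of growth.

Labor's share = 1 − 0.22 = 0.78.
Hours worked contributed 0.78 × 0.6 = 0.468 pp.
Share of growth = 0.468 / 3.6 × 100 = 13%.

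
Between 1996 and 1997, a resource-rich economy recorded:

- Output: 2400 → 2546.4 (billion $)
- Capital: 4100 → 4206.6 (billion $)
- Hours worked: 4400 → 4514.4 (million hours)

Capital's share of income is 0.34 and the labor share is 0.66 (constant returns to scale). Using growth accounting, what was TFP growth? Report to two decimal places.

TFP growth was 3.50%.

Output growth = (2546.4 − 2400) / 2400 = 6.1%.
Capital growth = (4206.6 − 4100) / 4100 = 2.6%.
Hours worked growth = (4514.4 − 4400) / 4400 = 2.6%.
Labor's share = 1 − 0.34 = 0.66.
Capital: 0.34 × 2.6 = 0.884 pp.
Hours worked: 0.66 × 2.6 = 1.716 pp.
TFP growth = 6.1 − 2.6 = 3.5%.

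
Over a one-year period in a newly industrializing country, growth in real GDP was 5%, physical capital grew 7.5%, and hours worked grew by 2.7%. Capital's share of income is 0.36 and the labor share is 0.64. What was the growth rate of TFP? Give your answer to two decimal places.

TFP growth was 0.57%.

Labor's share = 1 − 0.36 = 0.64.
Physical capital: 0.36 × 7.5 = 2.7 pp.
Hours worked: 0.64 × 2.7 = 1.728 pp.
TFP growth = 5 − 4.428 = 0.572%.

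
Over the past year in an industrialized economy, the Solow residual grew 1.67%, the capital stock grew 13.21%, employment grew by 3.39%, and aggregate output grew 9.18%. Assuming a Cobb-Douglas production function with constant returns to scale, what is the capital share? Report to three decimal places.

0.420

gY = gA + α·gK + (1−α)·gL, so gY − gA − gL = α(gK − gL).
9.18 − 1.67 − 3.39 = α × (13.21 − 3.39).
4.12 = 9.82 α, so α = 0.41955.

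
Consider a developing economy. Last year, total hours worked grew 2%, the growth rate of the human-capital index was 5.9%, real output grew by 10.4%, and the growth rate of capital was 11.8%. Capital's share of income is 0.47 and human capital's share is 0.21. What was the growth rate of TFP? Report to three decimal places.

2.975%

Labor's share = 1 − 0.47 − 0.21 = 0.32.
Capital: 0.47 × 11.8 = 5.546 pp.
The human-capital index: 0.21 × 5.9 = 1.239 pp.
Total hours worked: 0.32 × 2 = 0.64 pp.
TFP growth = 10.4 − 7.425 = 2.975%.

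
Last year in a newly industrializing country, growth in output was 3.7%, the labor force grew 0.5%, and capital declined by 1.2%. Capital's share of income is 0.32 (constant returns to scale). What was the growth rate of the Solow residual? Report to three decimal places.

Labor's share = 1 − 0.32 = 0.68.
Capital: 0.32 × (-1.2) = -0.384 pp.
The labor force: 0.68 × 0.5 = 0.34 pp.
TFP growth = 3.7 + 0.044 = 3.744%.

3.744%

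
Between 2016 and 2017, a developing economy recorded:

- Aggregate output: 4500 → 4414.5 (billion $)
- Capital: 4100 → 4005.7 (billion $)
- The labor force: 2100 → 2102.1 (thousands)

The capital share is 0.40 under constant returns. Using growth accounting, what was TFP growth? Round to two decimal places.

Aggregate output growth = (4414.5 − 4500) / 4500 = -1.9%.
Capital growth = (4005.7 − 4100) / 4100 = -2.3%.
The labor force growth = (2102.1 − 2100) / 2100 = 0.1%.
Labor's share = 1 − 0.4 = 0.6.
Capital: 0.4 × (-2.3) = -0.92 pp.
The labor force: 0.6 × 0.1 = 0.06 pp.
TFP growth = -1.9 + 0.86 = -1.04%.

-1.04%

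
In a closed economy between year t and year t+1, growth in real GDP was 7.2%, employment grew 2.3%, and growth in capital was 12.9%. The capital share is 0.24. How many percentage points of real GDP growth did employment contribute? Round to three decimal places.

Labor's share = 1 − 0.24 = 0.76.
Contribution = share × growth = 0.76 × 2.3 = 1.748 pp.

1.748 pp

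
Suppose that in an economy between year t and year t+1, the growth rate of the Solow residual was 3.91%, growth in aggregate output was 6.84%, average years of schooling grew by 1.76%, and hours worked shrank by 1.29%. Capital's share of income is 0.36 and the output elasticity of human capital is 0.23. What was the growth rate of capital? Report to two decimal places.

8.48%

Labor's share = 1 − 0.36 − 0.23 = 0.41.
gY = gA + 0.23×1.76 + 0.41×(-1.29) + 0.36×g.
0.36×g = 6.84 − 3.91 + 0.1241 = 3.0541.
g = 3.0541 / 0.36 = 8.4836%.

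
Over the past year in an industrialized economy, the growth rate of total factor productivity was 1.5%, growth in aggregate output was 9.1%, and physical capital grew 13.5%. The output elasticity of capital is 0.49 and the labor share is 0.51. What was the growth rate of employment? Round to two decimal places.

1.93%

Labor's share = 1 − 0.49 = 0.51.
gY = gA + 0.49×13.5 + 0.51×g.
0.51×g = 9.1 − 1.5 − 6.615 = 0.985.
g = 0.985 / 0.51 = 1.9314%.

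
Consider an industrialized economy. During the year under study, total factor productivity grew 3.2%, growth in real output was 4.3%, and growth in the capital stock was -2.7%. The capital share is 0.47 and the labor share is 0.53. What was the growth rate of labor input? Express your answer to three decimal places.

4.470%

Labor's share = 1 − 0.47 = 0.53.
gY = gA + 0.47×(-2.7) + 0.53×g.
0.53×g = 4.3 − 3.2 + 1.269 = 2.369.
g = 2.369 / 0.53 = 4.46981%.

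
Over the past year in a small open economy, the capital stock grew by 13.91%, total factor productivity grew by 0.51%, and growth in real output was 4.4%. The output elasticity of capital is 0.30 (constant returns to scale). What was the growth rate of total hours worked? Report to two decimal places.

Labor's share = 1 − 0.3 = 0.7.
gY = gA + 0.3×13.91 + 0.7×g.
0.7×g = 4.4 − 0.51 − 4.173 = -0.283.
g = -0.283 / 0.7 = -0.4043%.

-0.40%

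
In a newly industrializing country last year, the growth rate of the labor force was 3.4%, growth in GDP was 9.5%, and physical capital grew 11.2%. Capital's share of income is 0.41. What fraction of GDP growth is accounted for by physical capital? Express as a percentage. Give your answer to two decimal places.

Physical capital accounted for 48.34% of growth.

Physical capital contributed 0.41 × 11.2 = 4.592 pp.
Share of growth = 4.592 / 9.5 × 100 = 48.3368%.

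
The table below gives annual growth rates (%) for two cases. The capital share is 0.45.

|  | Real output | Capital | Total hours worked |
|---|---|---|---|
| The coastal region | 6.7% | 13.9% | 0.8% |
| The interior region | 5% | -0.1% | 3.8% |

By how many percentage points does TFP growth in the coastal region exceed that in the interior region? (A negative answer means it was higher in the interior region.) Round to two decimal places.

Labor's share = 1 − 0.45 = 0.55.
The coastal region: TFP = 6.7 − 6.255 − 0.44 = 0.005%.
The interior region: TFP = 5 + 0.045 − 2.09 = 2.955%.
Difference = 0.005 − (2.955) = -2.95 pp.

-2.95 percentage points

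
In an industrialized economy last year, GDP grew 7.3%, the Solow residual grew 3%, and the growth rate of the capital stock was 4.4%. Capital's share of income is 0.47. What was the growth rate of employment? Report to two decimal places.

4.21%

Labor's share = 1 − 0.47 = 0.53.
gY = gA + 0.47×4.4 + 0.53×g.
0.53×g = 7.3 − 3 − 2.068 = 2.232.
g = 2.232 / 0.53 = 4.2113%.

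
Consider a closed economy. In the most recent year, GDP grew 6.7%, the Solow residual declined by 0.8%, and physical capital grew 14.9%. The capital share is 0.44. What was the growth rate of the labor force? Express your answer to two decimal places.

1.69%

Labor's share = 1 − 0.44 = 0.56.
gY = gA + 0.44×14.9 + 0.56×g.
0.56×g = 6.7 + 0.8 − 6.556 = 0.944.
g = 0.944 / 0.56 = 1.6857%.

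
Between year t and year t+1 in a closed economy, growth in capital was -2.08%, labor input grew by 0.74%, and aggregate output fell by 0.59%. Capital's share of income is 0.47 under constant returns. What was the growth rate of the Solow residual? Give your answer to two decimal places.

0.00%

Labor's share = 1 − 0.47 = 0.53.
Capital: 0.47 × (-2.08) = -0.9776 pp.
Labor input: 0.53 × 0.74 = 0.3922 pp.
TFP growth = -0.59 + 0.5854 = -0.0046%.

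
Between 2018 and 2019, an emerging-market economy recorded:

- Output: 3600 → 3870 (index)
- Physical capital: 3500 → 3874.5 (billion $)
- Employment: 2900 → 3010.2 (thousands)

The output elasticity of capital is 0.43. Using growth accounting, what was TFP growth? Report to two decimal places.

0.73%

Output growth = (3870 − 3600) / 3600 = 7.5%.
Physical capital growth = (3874.5 − 3500) / 3500 = 10.7%.
Employment growth = (3010.2 − 2900) / 2900 = 3.8%.
Labor's share = 1 − 0.43 = 0.57.
Physical capital: 0.43 × 10.7 = 4.601 pp.
Employment: 0.57 × 3.8 = 2.166 pp.
TFP growth = 7.5 − 6.767 = 0.733%.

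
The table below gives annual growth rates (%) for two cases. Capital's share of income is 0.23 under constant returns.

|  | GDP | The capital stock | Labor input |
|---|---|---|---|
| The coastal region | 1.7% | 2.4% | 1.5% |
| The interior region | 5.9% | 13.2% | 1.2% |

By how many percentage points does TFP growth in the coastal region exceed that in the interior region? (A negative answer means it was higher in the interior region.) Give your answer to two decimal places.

-1.95 percentage points

Labor's share = 1 − 0.23 = 0.77.
The coastal region: TFP = 1.7 − 0.552 − 1.155 = -0.007%.
The interior region: TFP = 5.9 − 3.036 − 0.924 = 1.94%.
Difference = -0.007 − (1.94) = -1.947 pp.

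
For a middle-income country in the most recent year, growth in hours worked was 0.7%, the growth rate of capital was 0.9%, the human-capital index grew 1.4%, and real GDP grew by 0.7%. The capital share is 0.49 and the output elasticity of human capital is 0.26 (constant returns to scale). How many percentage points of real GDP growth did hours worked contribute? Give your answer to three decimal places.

0.175 pp

Labor's share = 1 − 0.49 − 0.26 = 0.25.
Contribution = share × growth = 0.25 × 0.7 = 0.175 pp.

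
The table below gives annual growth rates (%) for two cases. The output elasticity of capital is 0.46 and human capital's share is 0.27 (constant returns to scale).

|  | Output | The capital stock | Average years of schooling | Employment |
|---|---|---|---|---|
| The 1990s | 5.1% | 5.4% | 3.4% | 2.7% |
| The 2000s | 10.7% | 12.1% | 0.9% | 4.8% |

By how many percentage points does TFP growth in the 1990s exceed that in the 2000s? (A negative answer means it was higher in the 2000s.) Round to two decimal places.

Labor's share = 1 − 0.46 − 0.27 = 0.27.
The 1990s: TFP = 5.1 − 2.484 − 0.918 − 0.729 = 0.969%.
The 2000s: TFP = 10.7 − 5.566 − 0.243 − 1.296 = 3.595%.
Difference = 0.969 − (3.595) = -2.626 pp.

-2.63 percentage points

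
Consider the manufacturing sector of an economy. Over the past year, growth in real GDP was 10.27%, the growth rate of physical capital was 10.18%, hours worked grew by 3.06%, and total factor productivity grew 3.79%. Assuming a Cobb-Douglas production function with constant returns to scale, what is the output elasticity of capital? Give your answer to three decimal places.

The output elasticity of capital is 0.480.

gY = gA + α·gK + (1−α)·gL, so gY − gA − gL = α(gK − gL).
10.27 − 3.79 − 3.06 = α × (10.18 − 3.06).
3.42 = 7.12 α, so α = 0.48034.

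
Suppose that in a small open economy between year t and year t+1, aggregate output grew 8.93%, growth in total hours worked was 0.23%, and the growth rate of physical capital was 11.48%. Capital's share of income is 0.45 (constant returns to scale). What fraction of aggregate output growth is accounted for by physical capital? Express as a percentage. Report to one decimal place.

Physical capital accounted for 57.8% of growth.

Physical capital contributed 0.45 × 11.48 = 5.166 pp.
Share of growth = 5.166 / 8.93 × 100 = 57.85%.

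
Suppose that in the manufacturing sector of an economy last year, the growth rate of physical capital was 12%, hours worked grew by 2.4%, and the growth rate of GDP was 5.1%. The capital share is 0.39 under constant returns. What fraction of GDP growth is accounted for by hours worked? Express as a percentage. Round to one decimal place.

Labor's share = 1 − 0.39 = 0.61.
Hours worked contributed 0.61 × 2.4 = 1.464 pp.
Share of growth = 1.464 / 5.1 × 100 = 28.706%.

Hours worked accounted for 28.7% of growth.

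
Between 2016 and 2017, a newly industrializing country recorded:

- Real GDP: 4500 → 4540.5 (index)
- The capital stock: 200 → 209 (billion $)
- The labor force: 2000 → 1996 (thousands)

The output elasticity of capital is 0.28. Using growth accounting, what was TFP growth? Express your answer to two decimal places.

Real GDP growth = (4540.5 − 4500) / 4500 = 0.9%.
The capital stock growth = (209 − 200) / 200 = 4.5%.
The labor force growth = (1996 − 2000) / 2000 = -0.2%.
Labor's share = 1 − 0.28 = 0.72.
The capital stock: 0.28 × 4.5 = 1.26 pp.
The labor force: 0.72 × (-0.2) = -0.144 pp.
TFP growth = 0.9 − 1.116 = -0.216%.

-0.22%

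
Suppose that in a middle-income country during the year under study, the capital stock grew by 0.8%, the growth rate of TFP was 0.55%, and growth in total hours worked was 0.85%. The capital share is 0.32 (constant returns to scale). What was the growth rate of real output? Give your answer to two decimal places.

Labor's share = 1 − 0.32 = 0.68.
The capital stock: 0.32 × 0.8 = 0.256 pp.
Total hours worked: 0.68 × 0.85 = 0.578 pp.
Output growth = 0.55 + 0.834 = 1.384%.

1.38%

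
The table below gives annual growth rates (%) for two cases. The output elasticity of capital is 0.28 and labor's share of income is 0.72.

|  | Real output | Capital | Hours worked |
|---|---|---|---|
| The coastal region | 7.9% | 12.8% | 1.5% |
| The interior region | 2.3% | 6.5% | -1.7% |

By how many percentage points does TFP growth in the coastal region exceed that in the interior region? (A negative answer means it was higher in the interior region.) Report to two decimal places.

Labor's share = 1 − 0.28 = 0.72.
The coastal region: TFP = 7.9 − 3.584 − 1.08 = 3.236%.
The interior region: TFP = 2.3 − 1.82 + 1.224 = 1.704%.
Difference = 3.236 − (1.704) = 1.532 pp.

1.53 percentage points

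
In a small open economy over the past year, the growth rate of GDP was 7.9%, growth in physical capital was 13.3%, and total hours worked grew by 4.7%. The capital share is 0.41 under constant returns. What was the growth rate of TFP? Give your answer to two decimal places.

-0.33%

Labor's share = 1 − 0.41 = 0.59.
Physical capital: 0.41 × 13.3 = 5.453 pp.
Total hours worked: 0.59 × 4.7 = 2.773 pp.
TFP growth = 7.9 − 8.226 = -0.326%.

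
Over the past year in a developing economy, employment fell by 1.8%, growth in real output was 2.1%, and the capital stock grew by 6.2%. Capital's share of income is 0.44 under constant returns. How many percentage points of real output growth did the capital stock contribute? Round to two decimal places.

2.73

Contribution = share × growth = 0.44 × 6.2 = 2.728 pp.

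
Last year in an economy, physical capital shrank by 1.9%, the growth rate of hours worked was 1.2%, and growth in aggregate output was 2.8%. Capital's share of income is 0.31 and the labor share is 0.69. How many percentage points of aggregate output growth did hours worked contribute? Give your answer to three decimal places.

0.828 pp

Labor's share = 1 − 0.31 = 0.69.
Contribution = share × growth = 0.69 × 1.2 = 0.828 pp.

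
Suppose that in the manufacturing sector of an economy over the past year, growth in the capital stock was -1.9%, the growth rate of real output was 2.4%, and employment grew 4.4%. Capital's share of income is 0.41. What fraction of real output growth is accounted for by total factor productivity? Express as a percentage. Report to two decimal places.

Labor's share = 1 − 0.41 = 0.59.
The capital stock: 0.41 × (-1.9) = -0.779 pp.
Employment: 0.59 × 4.4 = 2.596 pp.
TFP growth = 2.4 − 1.817 = 0.583%.
TFP share of growth = 0.583 / 2.4 × 100 = 24.2917%.

Total factor productivity accounted for 24.29% of growth.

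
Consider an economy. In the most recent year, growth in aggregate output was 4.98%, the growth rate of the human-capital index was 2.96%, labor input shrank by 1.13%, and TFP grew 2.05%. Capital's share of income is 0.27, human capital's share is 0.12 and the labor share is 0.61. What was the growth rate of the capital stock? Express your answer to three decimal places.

Labor's share = 1 − 0.27 − 0.12 = 0.61.
gY = gA + 0.12×2.96 + 0.61×(-1.13) + 0.27×g.
0.27×g = 4.98 − 2.05 + 0.3341 = 3.2641.
g = 3.2641 / 0.27 = 12.08926%.

12.089%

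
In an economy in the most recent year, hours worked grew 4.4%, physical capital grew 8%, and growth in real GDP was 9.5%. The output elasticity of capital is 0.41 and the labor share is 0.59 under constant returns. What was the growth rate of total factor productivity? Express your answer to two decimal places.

3.62%

Labor's share = 1 − 0.41 = 0.59.
Physical capital: 0.41 × 8 = 3.28 pp.
Hours worked: 0.59 × 4.4 = 2.596 pp.
TFP growth = 9.5 − 5.876 = 3.624%.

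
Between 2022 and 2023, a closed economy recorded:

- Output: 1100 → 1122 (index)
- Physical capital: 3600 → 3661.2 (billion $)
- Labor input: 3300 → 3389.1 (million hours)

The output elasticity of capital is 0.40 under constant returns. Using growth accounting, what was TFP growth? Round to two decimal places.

Output growth = (1122 − 1100) / 1100 = 2%.
Physical capital growth = (3661.2 − 3600) / 3600 = 1.7%.
Labor input growth = (3389.1 − 3300) / 3300 = 2.7%.
Labor's share = 1 − 0.4 = 0.6.
Physical capital: 0.4 × 1.7 = 0.68 pp.
Labor input: 0.6 × 2.7 = 1.62 pp.
TFP growth = 2 − 2.3 = -0.3%.

-0.30%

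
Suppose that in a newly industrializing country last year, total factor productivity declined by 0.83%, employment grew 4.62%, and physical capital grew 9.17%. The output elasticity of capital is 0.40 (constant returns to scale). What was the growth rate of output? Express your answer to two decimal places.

5.61%

Labor's share = 1 − 0.4 = 0.6.
Physical capital: 0.4 × 9.17 = 3.668 pp.
Employment: 0.6 × 4.62 = 2.772 pp.
Output growth = -0.83 + 6.44 = 5.61%.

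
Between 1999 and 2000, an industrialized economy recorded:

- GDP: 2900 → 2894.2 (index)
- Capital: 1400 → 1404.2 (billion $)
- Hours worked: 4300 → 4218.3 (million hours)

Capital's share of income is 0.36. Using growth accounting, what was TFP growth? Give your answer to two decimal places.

0.91%

GDP growth = (2894.2 − 2900) / 2900 = -0.2%.
Capital growth = (1404.2 − 1400) / 1400 = 0.3%.
Hours worked growth = (4218.3 − 4300) / 4300 = -1.9%.
Labor's share = 1 − 0.36 = 0.64.
Capital: 0.36 × 0.3 = 0.108 pp.
Hours worked: 0.64 × (-1.9) = -1.216 pp.
TFP growth = -0.2 + 1.108 = 0.908%.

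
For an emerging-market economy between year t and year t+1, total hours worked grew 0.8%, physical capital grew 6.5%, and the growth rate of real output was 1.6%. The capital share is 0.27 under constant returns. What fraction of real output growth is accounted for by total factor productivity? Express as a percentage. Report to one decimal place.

Labor's share = 1 − 0.27 = 0.73.
Physical capital: 0.27 × 6.5 = 1.755 pp.
Total hours worked: 0.73 × 0.8 = 0.584 pp.
TFP growth = 1.6 − 2.339 = -0.739%.
TFP share of growth = -0.739 / 1.6 × 100 = -46.188%.

Total factor productivity accounted for -46.2% of growth.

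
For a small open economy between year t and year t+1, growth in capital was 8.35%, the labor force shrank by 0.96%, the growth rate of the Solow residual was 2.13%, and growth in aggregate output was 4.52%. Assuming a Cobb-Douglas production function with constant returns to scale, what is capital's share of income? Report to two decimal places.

α = 0.36

gY = gA + α·gK + (1−α)·gL, so gY − gA − gL = α(gK − gL).
4.52 − 2.13 + 0.96 = α × (8.35 − (-0.96)).
3.35 = 9.31 α, so α = 0.3598.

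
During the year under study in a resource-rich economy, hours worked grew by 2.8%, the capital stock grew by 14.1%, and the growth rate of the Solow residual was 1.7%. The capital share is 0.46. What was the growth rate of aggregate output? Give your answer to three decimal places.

Labor's share = 1 − 0.46 = 0.54.
The capital stock: 0.46 × 14.1 = 6.486 pp.
Hours worked: 0.54 × 2.8 = 1.512 pp.
Output growth = 1.7 + 7.998 = 9.698%.

Aggregate output grew 9.698%.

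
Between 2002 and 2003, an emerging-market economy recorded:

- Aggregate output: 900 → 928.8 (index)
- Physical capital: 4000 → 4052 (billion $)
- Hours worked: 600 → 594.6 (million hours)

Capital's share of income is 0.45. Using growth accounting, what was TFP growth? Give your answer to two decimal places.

3.11%

Aggregate output growth = (928.8 − 900) / 900 = 3.2%.
Physical capital growth = (4052 − 4000) / 4000 = 1.3%.
Hours worked growth = (594.6 − 600) / 600 = -0.9%.
Labor's share = 1 − 0.45 = 0.55.
Physical capital: 0.45 × 1.3 = 0.585 pp.
Hours worked: 0.55 × (-0.9) = -0.495 pp.
TFP growth = 3.2 − 0.09 = 3.11%.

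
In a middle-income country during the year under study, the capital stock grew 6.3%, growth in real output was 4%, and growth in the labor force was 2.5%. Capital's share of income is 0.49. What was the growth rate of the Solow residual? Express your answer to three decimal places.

-0.362%

Labor's share = 1 − 0.49 = 0.51.
The capital stock: 0.49 × 6.3 = 3.087 pp.
The labor force: 0.51 × 2.5 = 1.275 pp.
TFP growth = 4 − 4.362 = -0.362%.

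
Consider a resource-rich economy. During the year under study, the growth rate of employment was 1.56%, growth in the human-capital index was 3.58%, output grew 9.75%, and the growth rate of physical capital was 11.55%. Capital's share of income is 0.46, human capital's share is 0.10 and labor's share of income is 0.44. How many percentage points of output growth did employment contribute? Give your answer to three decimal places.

Labor's share = 1 − 0.46 − 0.1 = 0.44.
Contribution = share × growth = 0.44 × 1.56 = 0.6864 pp.

0.686 percentage points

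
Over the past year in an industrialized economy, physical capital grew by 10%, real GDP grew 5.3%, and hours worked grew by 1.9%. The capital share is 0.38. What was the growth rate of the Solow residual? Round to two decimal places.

0.32%

Labor's share = 1 − 0.38 = 0.62.
Physical capital: 0.38 × 10 = 3.8 pp.
Hours worked: 0.62 × 1.9 = 1.178 pp.
TFP growth = 5.3 − 4.978 = 0.322%.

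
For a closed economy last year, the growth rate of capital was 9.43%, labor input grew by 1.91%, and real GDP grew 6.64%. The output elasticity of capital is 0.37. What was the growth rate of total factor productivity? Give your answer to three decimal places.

1.948%

Labor's share = 1 − 0.37 = 0.63.
Capital: 0.37 × 9.43 = 3.4891 pp.
Labor input: 0.63 × 1.91 = 1.2033 pp.
TFP growth = 6.64 − 4.6924 = 1.9476%.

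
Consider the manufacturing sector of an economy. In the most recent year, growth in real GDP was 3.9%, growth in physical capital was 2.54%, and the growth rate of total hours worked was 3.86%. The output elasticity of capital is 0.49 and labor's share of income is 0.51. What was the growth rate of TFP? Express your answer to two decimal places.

Labor's share = 1 − 0.49 = 0.51.
Physical capital: 0.49 × 2.54 = 1.2446 pp.
Total hours worked: 0.51 × 3.86 = 1.9686 pp.
TFP growth = 3.9 − 3.2132 = 0.6868%.

TFP growth was 0.69%.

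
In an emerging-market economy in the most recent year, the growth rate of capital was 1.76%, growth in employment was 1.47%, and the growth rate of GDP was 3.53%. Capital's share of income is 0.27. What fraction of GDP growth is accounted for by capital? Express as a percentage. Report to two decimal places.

13.46%

Capital contributed 0.27 × 1.76 = 0.4752 pp.
Share of growth = 0.4752 / 3.53 × 100 = 13.4618%.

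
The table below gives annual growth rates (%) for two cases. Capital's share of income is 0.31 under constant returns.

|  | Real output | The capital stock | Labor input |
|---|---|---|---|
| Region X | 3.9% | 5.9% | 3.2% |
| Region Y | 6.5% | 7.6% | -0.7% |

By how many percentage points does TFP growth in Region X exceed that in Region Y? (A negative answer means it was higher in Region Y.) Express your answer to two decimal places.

Labor's share = 1 − 0.31 = 0.69.
Region X: TFP = 3.9 − 1.829 − 2.208 = -0.137%.
Region Y: TFP = 6.5 − 2.356 + 0.483 = 4.627%.
Difference = -0.137 − (4.627) = -4.764 pp.

-4.76 percentage points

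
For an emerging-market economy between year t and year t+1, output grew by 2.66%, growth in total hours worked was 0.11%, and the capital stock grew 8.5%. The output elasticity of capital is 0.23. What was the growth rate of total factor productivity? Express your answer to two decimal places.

0.62%

Labor's share = 1 − 0.23 = 0.77.
The capital stock: 0.23 × 8.5 = 1.955 pp.
Total hours worked: 0.77 × 0.11 = 0.0847 pp.
TFP growth = 2.66 − 2.0397 = 0.6203%.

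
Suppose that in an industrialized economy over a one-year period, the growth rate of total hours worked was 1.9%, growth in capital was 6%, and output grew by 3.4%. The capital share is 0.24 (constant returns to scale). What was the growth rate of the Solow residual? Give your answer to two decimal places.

The Solow residual growth was 0.52%.

Labor's share = 1 − 0.24 = 0.76.
Capital: 0.24 × 6 = 1.44 pp.
Total hours worked: 0.76 × 1.9 = 1.444 pp.
TFP growth = 3.4 − 2.884 = 0.516%.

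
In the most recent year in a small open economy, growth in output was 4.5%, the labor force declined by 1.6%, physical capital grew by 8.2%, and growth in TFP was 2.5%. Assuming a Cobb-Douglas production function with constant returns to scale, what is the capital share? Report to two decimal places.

gY = gA + α·gK + (1−α)·gL, so gY − gA − gL = α(gK − gL).
4.5 − 2.5 + 1.6 = α × (8.2 − (-1.6)).
3.6 = 9.8 α, so α = 0.3673.

The capital share is 0.37.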